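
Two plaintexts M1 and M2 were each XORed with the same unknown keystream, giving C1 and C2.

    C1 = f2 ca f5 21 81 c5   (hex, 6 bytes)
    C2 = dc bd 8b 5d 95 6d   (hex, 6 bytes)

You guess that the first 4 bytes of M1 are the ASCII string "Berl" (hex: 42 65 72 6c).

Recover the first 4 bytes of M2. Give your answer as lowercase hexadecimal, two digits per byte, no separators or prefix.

6c120c10

First, C1 ⊕ C2 = (M1 ⊕ K) ⊕ (M2 ⊕ K) = M1 ⊕ M2, so the key drops out. Then M2 = (M1 ⊕ M2) ⊕ M1 over the first 4 bytes.
byte 0: (f2 XOR dc) XOR 42 = 2e XOR 42 = 6c
byte 1: (ca XOR bd) XOR 65 = 77 XOR 65 = 12
byte 2: (f5 XOR 8b) XOR 72 = 7e XOR 72 = 0c
byte 3: (21 XOR 5d) XOR 6c = 7c XOR 6c = 10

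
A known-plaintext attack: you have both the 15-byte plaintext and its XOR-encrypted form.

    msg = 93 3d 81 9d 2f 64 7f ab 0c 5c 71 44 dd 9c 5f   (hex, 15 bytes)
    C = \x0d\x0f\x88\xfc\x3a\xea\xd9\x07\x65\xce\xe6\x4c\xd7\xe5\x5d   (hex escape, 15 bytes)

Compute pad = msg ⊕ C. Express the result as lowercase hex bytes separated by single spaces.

9e 32 09 61 15 8e a6 ac 69 92 97 08 0a 79 02

Since C = msg ⊕ pad, XORing both sides with msg gives pad = msg ⊕ C.
93 ^ 0d = 9e
3d ^ 0f = 32
81 ^ 88 = 09
9d ^ fc = 61
2f ^ 3a = 15
64 ^ ea = 8e
7f ^ d9 = a6
ab ^ 07 = ac
0c ^ 65 = 69
5c ^ ce = 92
71 ^ e6 = 97
44 ^ 4c = 08
dd ^ d7 = 0a
9c ^ e5 = 79
5f ^ 5d = 02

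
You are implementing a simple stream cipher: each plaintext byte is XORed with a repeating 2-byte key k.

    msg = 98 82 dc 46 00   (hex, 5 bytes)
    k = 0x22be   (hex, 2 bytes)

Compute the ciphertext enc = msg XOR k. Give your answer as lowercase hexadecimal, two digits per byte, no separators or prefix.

The 2-byte key repeats, so the effective keystream is 22 be 22 be 22.
byte 0: 98 xor 22 = ba
byte 1: 82 xor be = 3c
byte 2: dc xor 22 = fe
byte 3: 46 xor be = f8
byte 4: 00 xor 22 = 22

ba3cfef822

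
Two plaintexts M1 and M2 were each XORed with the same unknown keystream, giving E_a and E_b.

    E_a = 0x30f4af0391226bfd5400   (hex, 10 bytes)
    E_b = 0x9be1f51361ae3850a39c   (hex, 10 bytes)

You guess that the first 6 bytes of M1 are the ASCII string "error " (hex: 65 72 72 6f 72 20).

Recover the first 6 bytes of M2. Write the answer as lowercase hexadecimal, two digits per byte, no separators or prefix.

ce67287f82ac

First, E_a ⊕ E_b = (M1 ⊕ K) ⊕ (M2 ⊕ K) = M1 ⊕ M2, so the key drops out. Then M2 = (M1 ⊕ M2) ⊕ M1 over the first 6 bytes.
byte 0: (30 ⊕ 9b) ⊕ 65 = ab ⊕ 65 = ce
byte 1: (f4 ⊕ e1) ⊕ 72 = 15 ⊕ 72 = 67
byte 2: (af ⊕ f5) ⊕ 72 = 5a ⊕ 72 = 28
byte 3: (03 ⊕ 13) ⊕ 6f = 10 ⊕ 6f = 7f
byte 4: (91 ⊕ 61) ⊕ 72 = f0 ⊕ 72 = 82
byte 5: (22 ⊕ ae) ⊕ 20 = 8c ⊕ 20 = ac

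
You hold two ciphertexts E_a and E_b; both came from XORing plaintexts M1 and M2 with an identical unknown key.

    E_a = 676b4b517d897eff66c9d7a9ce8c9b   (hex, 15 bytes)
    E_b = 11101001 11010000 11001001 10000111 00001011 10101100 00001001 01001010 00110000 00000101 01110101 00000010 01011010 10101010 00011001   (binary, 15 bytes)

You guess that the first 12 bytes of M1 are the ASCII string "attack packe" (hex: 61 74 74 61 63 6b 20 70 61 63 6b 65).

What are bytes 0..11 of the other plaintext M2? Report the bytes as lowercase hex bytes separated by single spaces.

ef cf f6 b7 15 4e 57 c5 37 af c9 ce

First, E_a ⊕ E_b = (M1 ⊕ K) ⊕ (M2 ⊕ K) = M1 ⊕ M2, so the key drops out. Then M2 = (M1 ⊕ M2) ⊕ M1 over the first 12 bytes.
byte 0: (67 ^ e9) ^ 61 = 8e ^ 61 = ef
byte 1: (6b ^ d0) ^ 74 = bb ^ 74 = cf
byte 2: (4b ^ c9) ^ 74 = 82 ^ 74 = f6
byte 3: (51 ^ 87) ^ 61 = d6 ^ 61 = b7
byte 4: (7d ^ 0b) ^ 63 = 76 ^ 63 = 15
byte 5: (89 ^ ac) ^ 6b = 25 ^ 6b = 4e
byte 6: (7e ^ 09) ^ 20 = 77 ^ 20 = 57
byte 7: (ff ^ 4a) ^ 70 = b5 ^ 70 = c5
byte 8: (66 ^ 30) ^ 61 = 56 ^ 61 = 37
byte 9: (c9 ^ 05) ^ 63 = cc ^ 63 = af
byte 10: (d7 ^ 75) ^ 6b = a2 ^ 6b = c9
byte 11: (a9 ^ 02) ^ 65 = ab ^ 65 = ce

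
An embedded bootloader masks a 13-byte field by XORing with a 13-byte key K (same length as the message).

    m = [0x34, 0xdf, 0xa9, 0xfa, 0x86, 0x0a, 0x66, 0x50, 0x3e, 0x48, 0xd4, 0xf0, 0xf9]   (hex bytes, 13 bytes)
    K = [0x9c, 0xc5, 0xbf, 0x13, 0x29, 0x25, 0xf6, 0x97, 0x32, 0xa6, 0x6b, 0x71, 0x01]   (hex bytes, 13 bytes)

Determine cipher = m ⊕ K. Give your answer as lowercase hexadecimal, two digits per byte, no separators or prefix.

a81a16e9af2f90c70ceebf81f8

byte 0: 00110100 ^ 10011100 = 10101000
byte 1: 11011111 ^ 11000101 = 00011010
byte 2: 10101001 ^ 10111111 = 00010110
byte 3: 11111010 ^ 00010011 = 11101001
byte 4: 10000110 ^ 00101001 = 10101111
byte 5: 00001010 ^ 00100101 = 00101111
byte 6: 01100110 ^ 11110110 = 10010000
byte 7: 01010000 ^ 10010111 = 11000111
byte 8: 00111110 ^ 00110010 = 00001100
byte 9: 01001000 ^ 10100110 = 11101110
byte 10: 11010100 ^ 01101011 = 10111111
byte 11: 11110000 ^ 01110001 = 10000001
byte 12: 11111001 ^ 00000001 = 11111000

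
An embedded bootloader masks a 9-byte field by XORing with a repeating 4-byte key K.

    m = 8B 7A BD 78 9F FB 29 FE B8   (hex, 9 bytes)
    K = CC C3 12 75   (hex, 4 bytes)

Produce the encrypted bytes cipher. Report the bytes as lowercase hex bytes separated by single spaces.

47 b9 af 0d 53 38 3b 8b 74

The 4-byte key repeats, so the effective keystream is cc c3 12 75 cc c3 12 75 cc.
byte 0: 8b ⊕ cc = 47
byte 1: 7a ⊕ c3 = b9
byte 2: bd ⊕ 12 = af
byte 3: 78 ⊕ 75 = 0d
byte 4: 9f ⊕ cc = 53
byte 5: fb ⊕ c3 = 38
byte 6: 29 ⊕ 12 = 3b
byte 7: fe ⊕ 75 = 8b
byte 8: b8 ⊕ cc = 74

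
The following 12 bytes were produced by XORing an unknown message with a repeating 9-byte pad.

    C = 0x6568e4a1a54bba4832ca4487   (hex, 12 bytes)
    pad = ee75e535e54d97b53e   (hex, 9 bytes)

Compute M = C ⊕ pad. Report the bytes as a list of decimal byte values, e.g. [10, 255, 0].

The 9-byte key repeats, so the effective keystream is ee 75 e5 35 e5 4d 97 b5 3e ee 75 e5.
byte 0: 65 ⊕ ee = 8b
byte 1: 68 ⊕ 75 = 1d
byte 2: e4 ⊕ e5 = 01
byte 3: a1 ⊕ 35 = 94
byte 4: a5 ⊕ e5 = 40
byte 5: 4b ⊕ 4d = 06
byte 6: ba ⊕ 97 = 2d
byte 7: 48 ⊕ b5 = fd
byte 8: 32 ⊕ 3e = 0c
byte 9: ca ⊕ ee = 24
byte 10: 44 ⊕ 75 = 31
byte 11: 87 ⊕ e5 = 62

[139, 29, 1, 148, 64, 6, 45, 253, 12, 36, 49, 98]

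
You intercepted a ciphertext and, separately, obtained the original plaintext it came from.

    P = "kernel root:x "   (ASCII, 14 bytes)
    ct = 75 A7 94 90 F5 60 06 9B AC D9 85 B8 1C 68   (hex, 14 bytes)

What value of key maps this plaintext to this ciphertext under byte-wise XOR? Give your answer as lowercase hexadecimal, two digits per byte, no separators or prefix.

1ec2e6fe900c26e9c3b6f1826448

Since ct = P ⊕ key, XORing both sides with P gives key = P ⊕ ct.
byte 0: 6b ^ 75 = 1e
byte 1: 65 ^ a7 = c2
byte 2: 72 ^ 94 = e6
byte 3: 6e ^ 90 = fe
byte 4: 65 ^ f5 = 90
byte 5: 6c ^ 60 = 0c
byte 6: 20 ^ 06 = 26
byte 7: 72 ^ 9b = e9
byte 8: 6f ^ ac = c3
byte 9: 6f ^ d9 = b6
byte 10: 74 ^ 85 = f1
byte 11: 3a ^ b8 = 82
byte 12: 78 ^ 1c = 64
byte 13: 20 ^ 68 = 48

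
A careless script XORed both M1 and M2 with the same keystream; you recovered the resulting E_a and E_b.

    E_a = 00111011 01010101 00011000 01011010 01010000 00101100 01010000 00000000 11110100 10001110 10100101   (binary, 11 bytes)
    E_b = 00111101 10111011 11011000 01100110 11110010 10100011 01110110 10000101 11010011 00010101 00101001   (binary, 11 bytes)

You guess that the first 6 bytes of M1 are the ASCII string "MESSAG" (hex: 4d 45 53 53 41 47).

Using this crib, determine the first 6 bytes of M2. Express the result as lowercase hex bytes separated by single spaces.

First, E_a ⊕ E_b = (M1 ⊕ K) ⊕ (M2 ⊕ K) = M1 ⊕ M2, so the key drops out. Then M2 = (M1 ⊕ M2) ⊕ M1 over the first 6 bytes.
byte 0: (3b XOR 3d) XOR 4d = 06 XOR 4d = 4b
byte 1: (55 XOR bb) XOR 45 = ee XOR 45 = ab
byte 2: (18 XOR d8) XOR 53 = c0 XOR 53 = 93
byte 3: (5a XOR 66) XOR 53 = 3c XOR 53 = 6f
byte 4: (50 XOR f2) XOR 41 = a2 XOR 41 = e3
byte 5: (2c XOR a3) XOR 47 = 8f XOR 47 = c8

4b ab 93 6f e3 c8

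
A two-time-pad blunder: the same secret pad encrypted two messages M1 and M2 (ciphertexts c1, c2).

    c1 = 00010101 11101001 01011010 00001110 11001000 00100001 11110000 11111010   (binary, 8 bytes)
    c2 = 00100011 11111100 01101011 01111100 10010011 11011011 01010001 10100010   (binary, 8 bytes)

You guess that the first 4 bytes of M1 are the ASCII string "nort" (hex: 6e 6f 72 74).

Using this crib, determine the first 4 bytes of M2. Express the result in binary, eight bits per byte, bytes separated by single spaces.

First, c1 ⊕ c2 = (M1 ⊕ K) ⊕ (M2 ⊕ K) = M1 ⊕ M2, so the key drops out. Then M2 = (M1 ⊕ M2) ⊕ M1 over the first 4 bytes.
byte 0: (15 xor 23) xor 6e = 36 xor 6e = 58
byte 1: (e9 xor fc) xor 6f = 15 xor 6f = 7a
byte 2: (5a xor 6b) xor 72 = 31 xor 72 = 43
byte 3: (0e xor 7c) xor 74 = 72 xor 74 = 06

01011000 01111010 01000011 00000110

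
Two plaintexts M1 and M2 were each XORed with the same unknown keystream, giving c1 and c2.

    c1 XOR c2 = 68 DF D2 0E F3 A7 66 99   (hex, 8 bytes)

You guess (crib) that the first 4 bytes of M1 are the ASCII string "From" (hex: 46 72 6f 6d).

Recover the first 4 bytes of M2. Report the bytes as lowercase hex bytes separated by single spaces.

Since c1 ⊕ c2 = M1 ⊕ M2, XORing with the guessed M1 bytes yields the corresponding M2 bytes: M2 = (c1 ⊕ c2) ⊕ M1.
68 ⊕ 46 = 2e
df ⊕ 72 = ad
d2 ⊕ 6f = bd
0e ⊕ 6d = 63

2e ad bd 63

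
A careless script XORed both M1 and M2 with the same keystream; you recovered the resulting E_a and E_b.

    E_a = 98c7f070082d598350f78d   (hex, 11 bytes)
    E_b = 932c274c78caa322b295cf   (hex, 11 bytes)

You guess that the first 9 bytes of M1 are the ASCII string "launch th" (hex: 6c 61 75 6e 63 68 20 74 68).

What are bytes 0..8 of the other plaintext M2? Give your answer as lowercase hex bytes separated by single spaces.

First, E_a ⊕ E_b = (M1 ⊕ K) ⊕ (M2 ⊕ K) = M1 ⊕ M2, so the key drops out. Then M2 = (M1 ⊕ M2) ⊕ M1 over the first 9 bytes.
byte 0: (98 xor 93) xor 6c = 0b xor 6c = 67
byte 1: (c7 xor 2c) xor 61 = eb xor 61 = 8a
byte 2: (f0 xor 27) xor 75 = d7 xor 75 = a2
byte 3: (70 xor 4c) xor 6e = 3c xor 6e = 52
byte 4: (08 xor 78) xor 63 = 70 xor 63 = 13
byte 5: (2d xor ca) xor 68 = e7 xor 68 = 8f
byte 6: (59 xor a3) xor 20 = fa xor 20 = da
byte 7: (83 xor 22) xor 74 = a1 xor 74 = d5
byte 8: (50 xor b2) xor 68 = e2 xor 68 = 8a

67 8a a2 52 13 8f da d5 8a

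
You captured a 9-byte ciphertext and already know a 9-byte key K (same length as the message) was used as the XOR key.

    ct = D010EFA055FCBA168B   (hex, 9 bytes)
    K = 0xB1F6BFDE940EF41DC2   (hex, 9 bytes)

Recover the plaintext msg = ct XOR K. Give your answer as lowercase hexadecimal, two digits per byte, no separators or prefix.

byte 0: d0 ⊕ b1 = 61
byte 1: 10 ⊕ f6 = e6
byte 2: ef ⊕ bf = 50
byte 3: a0 ⊕ de = 7e
byte 4: 55 ⊕ 94 = c1
byte 5: fc ⊕ 0e = f2
byte 6: ba ⊕ f4 = 4e
byte 7: 16 ⊕ 1d = 0b
byte 8: 8b ⊕ c2 = 49

61e6507ec1f24e0b49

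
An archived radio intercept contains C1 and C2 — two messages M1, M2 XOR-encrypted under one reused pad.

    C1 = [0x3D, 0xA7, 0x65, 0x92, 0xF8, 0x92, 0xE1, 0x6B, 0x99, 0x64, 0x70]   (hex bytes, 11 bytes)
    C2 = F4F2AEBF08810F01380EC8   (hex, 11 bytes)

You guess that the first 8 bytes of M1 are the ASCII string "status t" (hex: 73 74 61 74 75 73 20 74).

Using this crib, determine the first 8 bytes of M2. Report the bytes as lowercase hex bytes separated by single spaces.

ba 21 aa 59 85 60 ce 1e

First, C1 ⊕ C2 = (M1 ⊕ K) ⊕ (M2 ⊕ K) = M1 ⊕ M2, so the key drops out. Then M2 = (M1 ⊕ M2) ⊕ M1 over the first 8 bytes.
byte 0: (3d ^ f4) ^ 73 = c9 ^ 73 = ba
byte 1: (a7 ^ f2) ^ 74 = 55 ^ 74 = 21
byte 2: (65 ^ ae) ^ 61 = cb ^ 61 = aa
byte 3: (92 ^ bf) ^ 74 = 2d ^ 74 = 59
byte 4: (f8 ^ 08) ^ 75 = f0 ^ 75 = 85
byte 5: (92 ^ 81) ^ 73 = 13 ^ 73 = 60
byte 6: (e1 ^ 0f) ^ 20 = ee ^ 20 = ce
byte 7: (6b ^ 01) ^ 74 = 6a ^ 74 = 1e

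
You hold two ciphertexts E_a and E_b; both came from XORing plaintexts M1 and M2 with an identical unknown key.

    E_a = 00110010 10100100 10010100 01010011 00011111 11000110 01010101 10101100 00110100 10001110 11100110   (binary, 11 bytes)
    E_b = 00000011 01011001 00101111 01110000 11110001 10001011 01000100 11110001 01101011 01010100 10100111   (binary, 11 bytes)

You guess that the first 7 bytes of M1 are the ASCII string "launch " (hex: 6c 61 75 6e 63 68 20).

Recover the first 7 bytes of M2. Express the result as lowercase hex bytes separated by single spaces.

5d 9c ce 4d 8d 25 31

First, E_a ⊕ E_b = (M1 ⊕ K) ⊕ (M2 ⊕ K) = M1 ⊕ M2, so the key drops out. Then M2 = (M1 ⊕ M2) ⊕ M1 over the first 7 bytes.
byte 0: (32 ⊕ 03) ⊕ 6c = 31 ⊕ 6c = 5d
byte 1: (a4 ⊕ 59) ⊕ 61 = fd ⊕ 61 = 9c
byte 2: (94 ⊕ 2f) ⊕ 75 = bb ⊕ 75 = ce
byte 3: (53 ⊕ 70) ⊕ 6e = 23 ⊕ 6e = 4d
byte 4: (1f ⊕ f1) ⊕ 63 = ee ⊕ 63 = 8d
byte 5: (c6 ⊕ 8b) ⊕ 68 = 4d ⊕ 68 = 25
byte 6: (55 ⊕ 44) ⊕ 20 = 11 ⊕ 20 = 31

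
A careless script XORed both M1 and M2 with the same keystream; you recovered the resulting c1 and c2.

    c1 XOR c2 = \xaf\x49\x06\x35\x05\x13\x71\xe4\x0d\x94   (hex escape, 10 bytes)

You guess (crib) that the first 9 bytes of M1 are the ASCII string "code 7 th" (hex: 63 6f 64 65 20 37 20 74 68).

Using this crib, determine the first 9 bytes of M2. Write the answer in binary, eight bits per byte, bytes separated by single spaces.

11001100 00100110 01100010 01010000 00100101 00100100 01010001 10010000 01100101

Since c1 ⊕ c2 = M1 ⊕ M2, XORing with the guessed M1 bytes yields the corresponding M2 bytes: M2 = (c1 ⊕ c2) ⊕ M1.
10101111 XOR 01100011 = 11001100
01001001 XOR 01101111 = 00100110
00000110 XOR 01100100 = 01100010
00110101 XOR 01100101 = 01010000
00000101 XOR 00100000 = 00100101
00010011 XOR 00110111 = 00100100
01110001 XOR 00100000 = 01010001
11100100 XOR 01110100 = 10010000
00001101 XOR 01101000 = 01100101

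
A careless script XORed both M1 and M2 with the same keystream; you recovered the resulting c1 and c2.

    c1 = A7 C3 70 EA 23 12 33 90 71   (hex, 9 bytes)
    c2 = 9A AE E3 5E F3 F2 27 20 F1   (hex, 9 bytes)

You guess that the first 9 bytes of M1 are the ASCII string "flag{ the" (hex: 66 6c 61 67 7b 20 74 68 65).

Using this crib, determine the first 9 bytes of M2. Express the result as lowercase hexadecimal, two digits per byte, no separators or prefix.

First, c1 ⊕ c2 = (M1 ⊕ K) ⊕ (M2 ⊕ K) = M1 ⊕ M2, so the key drops out. Then M2 = (M1 ⊕ M2) ⊕ M1 over the first 9 bytes.
byte 0: (a7 XOR 9a) XOR 66 = 3d XOR 66 = 5b
byte 1: (c3 XOR ae) XOR 6c = 6d XOR 6c = 01
byte 2: (70 XOR e3) XOR 61 = 93 XOR 61 = f2
byte 3: (ea XOR 5e) XOR 67 = b4 XOR 67 = d3
byte 4: (23 XOR f3) XOR 7b = d0 XOR 7b = ab
byte 5: (12 XOR f2) XOR 20 = e0 XOR 20 = c0
byte 6: (33 XOR 27) XOR 74 = 14 XOR 74 = 60
byte 7: (90 XOR 20) XOR 68 = b0 XOR 68 = d8
byte 8: (71 XOR f1) XOR 65 = 80 XOR 65 = e5

5b01f2d3abc060d8e5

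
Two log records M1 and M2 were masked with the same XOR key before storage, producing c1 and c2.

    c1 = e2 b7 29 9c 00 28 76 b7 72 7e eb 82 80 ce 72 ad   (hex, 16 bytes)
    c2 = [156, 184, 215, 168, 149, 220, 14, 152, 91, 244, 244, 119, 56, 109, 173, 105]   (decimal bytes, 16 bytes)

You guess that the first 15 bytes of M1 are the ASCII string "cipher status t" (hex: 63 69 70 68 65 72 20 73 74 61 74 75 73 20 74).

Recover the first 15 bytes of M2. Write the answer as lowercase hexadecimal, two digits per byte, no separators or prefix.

1d668e5cf086585c5deb6b80cb83ab

First, c1 ⊕ c2 = (M1 ⊕ K) ⊕ (M2 ⊕ K) = M1 ⊕ M2, so the key drops out. Then M2 = (M1 ⊕ M2) ⊕ M1 over the first 15 bytes.
byte 0: (e2 XOR 9c) XOR 63 = 7e XOR 63 = 1d
byte 1: (b7 XOR b8) XOR 69 = 0f XOR 69 = 66
byte 2: (29 XOR d7) XOR 70 = fe XOR 70 = 8e
byte 3: (9c XOR a8) XOR 68 = 34 XOR 68 = 5c
byte 4: (00 XOR 95) XOR 65 = 95 XOR 65 = f0
byte 5: (28 XOR dc) XOR 72 = f4 XOR 72 = 86
byte 6: (76 XOR 0e) XOR 20 = 78 XOR 20 = 58
byte 7: (b7 XOR 98) XOR 73 = 2f XOR 73 = 5c
byte 8: (72 XOR 5b) XOR 74 = 29 XOR 74 = 5d
byte 9: (7e XOR f4) XOR 61 = 8a XOR 61 = eb
byte 10: (eb XOR f4) XOR 74 = 1f XOR 74 = 6b
byte 11: (82 XOR 77) XOR 75 = f5 XOR 75 = 80
byte 12: (80 XOR 38) XOR 73 = b8 XOR 73 = cb
byte 13: (ce XOR 6d) XOR 20 = a3 XOR 20 = 83
byte 14: (72 XOR ad) XOR 74 = df XOR 74 = ab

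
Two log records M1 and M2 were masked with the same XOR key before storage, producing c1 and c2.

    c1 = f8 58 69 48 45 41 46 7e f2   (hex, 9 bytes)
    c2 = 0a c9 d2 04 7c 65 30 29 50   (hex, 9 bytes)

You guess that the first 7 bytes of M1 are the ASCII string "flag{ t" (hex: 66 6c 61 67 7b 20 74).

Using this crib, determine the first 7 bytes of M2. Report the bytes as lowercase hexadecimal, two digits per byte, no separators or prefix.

First, c1 ⊕ c2 = (M1 ⊕ K) ⊕ (M2 ⊕ K) = M1 ⊕ M2, so the key drops out. Then M2 = (M1 ⊕ M2) ⊕ M1 over the first 7 bytes.
byte 0: (f8 ^ 0a) ^ 66 = f2 ^ 66 = 94
byte 1: (58 ^ c9) ^ 6c = 91 ^ 6c = fd
byte 2: (69 ^ d2) ^ 61 = bb ^ 61 = da
byte 3: (48 ^ 04) ^ 67 = 4c ^ 67 = 2b
byte 4: (45 ^ 7c) ^ 7b = 39 ^ 7b = 42
byte 5: (41 ^ 65) ^ 20 = 24 ^ 20 = 04
byte 6: (46 ^ 30) ^ 74 = 76 ^ 74 = 02

94fdda2b420402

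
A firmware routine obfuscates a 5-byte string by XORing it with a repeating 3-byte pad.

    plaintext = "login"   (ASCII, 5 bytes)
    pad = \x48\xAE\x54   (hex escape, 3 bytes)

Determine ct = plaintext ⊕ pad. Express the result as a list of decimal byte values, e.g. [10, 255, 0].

The 3-byte key repeats, so the effective keystream is 48 ae 54 48 ae.
byte 0: 6c xor 48 = 24
byte 1: 6f xor ae = c1
byte 2: 67 xor 54 = 33
byte 3: 69 xor 48 = 21
byte 4: 6e xor ae = c0

[36, 193, 51, 33, 192]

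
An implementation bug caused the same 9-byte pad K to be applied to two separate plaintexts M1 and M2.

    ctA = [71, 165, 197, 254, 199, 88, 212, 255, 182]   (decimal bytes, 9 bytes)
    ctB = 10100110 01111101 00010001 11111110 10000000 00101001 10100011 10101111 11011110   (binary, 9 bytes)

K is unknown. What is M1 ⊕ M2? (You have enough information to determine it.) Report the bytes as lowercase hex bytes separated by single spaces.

ctA ⊕ ctB = (M1 ⊕ K) ⊕ (M2 ⊕ K) = M1 ⊕ M2 — the shared key cancels under XOR.
byte 0: 47 ^ a6 = e1
byte 1: a5 ^ 7d = d8
byte 2: c5 ^ 11 = d4
byte 3: fe ^ fe = 00
byte 4: c7 ^ 80 = 47
byte 5: 58 ^ 29 = 71
byte 6: d4 ^ a3 = 77
byte 7: ff ^ af = 50
byte 8: b6 ^ de = 68

e1 d8 d4 00 47 71 77 50 68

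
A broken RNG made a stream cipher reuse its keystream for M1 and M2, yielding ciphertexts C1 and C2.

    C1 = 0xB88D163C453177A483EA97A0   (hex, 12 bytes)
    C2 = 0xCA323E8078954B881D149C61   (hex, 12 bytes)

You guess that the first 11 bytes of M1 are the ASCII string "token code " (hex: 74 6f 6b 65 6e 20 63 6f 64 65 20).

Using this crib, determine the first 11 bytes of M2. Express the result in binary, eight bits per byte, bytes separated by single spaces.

First, C1 ⊕ C2 = (M1 ⊕ K) ⊕ (M2 ⊕ K) = M1 ⊕ M2, so the key drops out. Then M2 = (M1 ⊕ M2) ⊕ M1 over the first 11 bytes.
byte 0: (b8 ^ ca) ^ 74 = 72 ^ 74 = 06
byte 1: (8d ^ 32) ^ 6f = bf ^ 6f = d0
byte 2: (16 ^ 3e) ^ 6b = 28 ^ 6b = 43
byte 3: (3c ^ 80) ^ 65 = bc ^ 65 = d9
byte 4: (45 ^ 78) ^ 6e = 3d ^ 6e = 53
byte 5: (31 ^ 95) ^ 20 = a4 ^ 20 = 84
byte 6: (77 ^ 4b) ^ 63 = 3c ^ 63 = 5f
byte 7: (a4 ^ 88) ^ 6f = 2c ^ 6f = 43
byte 8: (83 ^ 1d) ^ 64 = 9e ^ 64 = fa
byte 9: (ea ^ 14) ^ 65 = fe ^ 65 = 9b
byte 10: (97 ^ 9c) ^ 20 = 0b ^ 20 = 2b

00000110 11010000 01000011 11011001 01010011 10000100 01011111 01000011 11111010 10011011 00101011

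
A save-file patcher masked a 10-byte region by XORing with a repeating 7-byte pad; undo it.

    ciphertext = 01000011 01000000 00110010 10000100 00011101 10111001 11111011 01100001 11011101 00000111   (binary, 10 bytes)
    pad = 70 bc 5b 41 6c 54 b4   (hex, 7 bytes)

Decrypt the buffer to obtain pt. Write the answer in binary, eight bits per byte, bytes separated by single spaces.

The 7-byte key repeats, so the effective keystream is 70 bc 5b 41 6c 54 b4 70 bc 5b.
byte 0: 43 ⊕ 70 = 33
byte 1: 40 ⊕ bc = fc
byte 2: 32 ⊕ 5b = 69
byte 3: 84 ⊕ 41 = c5
byte 4: 1d ⊕ 6c = 71
byte 5: b9 ⊕ 54 = ed
byte 6: fb ⊕ b4 = 4f
byte 7: 61 ⊕ 70 = 11
byte 8: dd ⊕ bc = 61
byte 9: 07 ⊕ 5b = 5c

00110011 11111100 01101001 11000101 01110001 11101101 01001111 00010001 01100001 01011100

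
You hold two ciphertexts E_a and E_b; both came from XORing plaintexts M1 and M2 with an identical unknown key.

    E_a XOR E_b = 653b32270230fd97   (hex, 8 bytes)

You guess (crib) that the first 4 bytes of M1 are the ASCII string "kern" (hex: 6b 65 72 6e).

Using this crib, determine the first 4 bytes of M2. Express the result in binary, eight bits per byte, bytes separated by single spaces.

Since E_a ⊕ E_b = M1 ⊕ M2, XORing with the guessed M1 bytes yields the corresponding M2 bytes: M2 = (E_a ⊕ E_b) ⊕ M1.
byte 0: 01100101 XOR 01101011 = 00001110
byte 1: 00111011 XOR 01100101 = 01011110
byte 2: 00110010 XOR 01110010 = 01000000
byte 3: 00100111 XOR 01101110 = 01001001

00001110 01011110 01000000 01001001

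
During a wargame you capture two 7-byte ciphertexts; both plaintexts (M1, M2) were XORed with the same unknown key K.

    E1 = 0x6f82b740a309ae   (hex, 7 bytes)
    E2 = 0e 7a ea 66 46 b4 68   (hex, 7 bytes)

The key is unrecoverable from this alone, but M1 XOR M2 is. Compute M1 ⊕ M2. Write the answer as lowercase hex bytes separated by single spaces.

61 f8 5d 26 e5 bd c6

E1 ⊕ E2 = (M1 ⊕ K) ⊕ (M2 ⊕ K) = M1 ⊕ M2 — the shared key cancels under XOR.
6f xor 0e = 61
82 xor 7a = f8
b7 xor ea = 5d
40 xor 66 = 26
a3 xor 46 = e5
09 xor b4 = bd
ae xor 68 = c6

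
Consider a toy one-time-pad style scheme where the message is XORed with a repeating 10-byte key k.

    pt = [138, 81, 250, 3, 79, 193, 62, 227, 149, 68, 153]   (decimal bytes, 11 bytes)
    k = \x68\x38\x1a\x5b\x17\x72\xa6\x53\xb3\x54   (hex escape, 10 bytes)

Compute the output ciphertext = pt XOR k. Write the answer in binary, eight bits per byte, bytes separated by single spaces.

The 10-byte key repeats, so the effective keystream is 68 38 1a 5b 17 72 a6 53 b3 54 68.
byte 0: 138 XOR 104 = 226
byte 1:  81 XOR  56 = 105
byte 2: 250 XOR  26 = 224
byte 3:   3 XOR  91 =  88
byte 4:  79 XOR  23 =  88
byte 5: 193 XOR 114 = 179
byte 6:  62 XOR 166 = 152
byte 7: 227 XOR  83 = 176
byte 8: 149 XOR 179 =  38
byte 9:  68 XOR  84 =  16
byte 10: 153 XOR 104 = 241

11100010 01101001 11100000 01011000 01011000 10110011 10011000 10110000 00100110 00010000 11110001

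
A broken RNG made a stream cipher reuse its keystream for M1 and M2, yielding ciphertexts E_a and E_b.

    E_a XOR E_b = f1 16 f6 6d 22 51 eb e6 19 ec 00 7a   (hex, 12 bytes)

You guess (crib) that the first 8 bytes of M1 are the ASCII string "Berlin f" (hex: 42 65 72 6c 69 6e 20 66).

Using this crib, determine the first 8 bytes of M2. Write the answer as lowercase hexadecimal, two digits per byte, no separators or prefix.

b37384014b3fcb80

Since E_a ⊕ E_b = M1 ⊕ M2, XORing with the guessed M1 bytes yields the corresponding M2 bytes: M2 = (E_a ⊕ E_b) ⊕ M1.
11110001 xor 01000010 = 10110011
00010110 xor 01100101 = 01110011
11110110 xor 01110010 = 10000100
01101101 xor 01101100 = 00000001
00100010 xor 01101001 = 01001011
01010001 xor 01101110 = 00111111
11101011 xor 00100000 = 11001011
11100110 xor 01100110 = 10000000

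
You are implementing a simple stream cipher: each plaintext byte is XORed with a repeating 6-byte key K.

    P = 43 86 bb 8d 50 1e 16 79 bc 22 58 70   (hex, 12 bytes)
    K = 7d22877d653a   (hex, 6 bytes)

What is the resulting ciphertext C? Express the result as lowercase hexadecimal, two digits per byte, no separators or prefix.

The 6-byte key repeats, so the effective keystream is 7d 22 87 7d 65 3a 7d 22 87 7d 65 3a.
byte 0:  67 xor 125 =  62
byte 1: 134 xor  34 = 164
byte 2: 187 xor 135 =  60
byte 3: 141 xor 125 = 240
byte 4:  80 xor 101 =  53
byte 5:  30 xor  58 =  36
byte 6:  22 xor 125 = 107
byte 7: 121 xor  34 =  91
byte 8: 188 xor 135 =  59
byte 9:  34 xor 125 =  95
byte 10:  88 xor 101 =  61
byte 11: 112 xor  58 =  74

3ea43cf035246b5b3b5f3d4a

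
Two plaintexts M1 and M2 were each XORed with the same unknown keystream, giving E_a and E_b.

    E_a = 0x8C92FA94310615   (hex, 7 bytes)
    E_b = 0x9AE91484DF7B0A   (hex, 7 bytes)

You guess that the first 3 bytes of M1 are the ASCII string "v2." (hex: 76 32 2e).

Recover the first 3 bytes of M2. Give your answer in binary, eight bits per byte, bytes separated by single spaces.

01100000 01001001 11000000

First, E_a ⊕ E_b = (M1 ⊕ K) ⊕ (M2 ⊕ K) = M1 ⊕ M2, so the key drops out. Then M2 = (M1 ⊕ M2) ⊕ M1 over the first 3 bytes.
byte 0: (8c xor 9a) xor 76 = 16 xor 76 = 60
byte 1: (92 xor e9) xor 32 = 7b xor 32 = 49
byte 2: (fa xor 14) xor 2e = ee xor 2e = c0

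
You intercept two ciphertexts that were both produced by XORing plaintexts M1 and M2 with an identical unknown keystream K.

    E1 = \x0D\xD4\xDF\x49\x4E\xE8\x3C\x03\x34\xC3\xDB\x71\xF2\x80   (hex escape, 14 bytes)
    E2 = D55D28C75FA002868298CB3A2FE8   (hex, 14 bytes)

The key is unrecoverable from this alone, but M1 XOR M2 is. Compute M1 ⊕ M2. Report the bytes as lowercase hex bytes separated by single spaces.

E1 ⊕ E2 = (M1 ⊕ K) ⊕ (M2 ⊕ K) = M1 ⊕ M2 — the shared key cancels under XOR.
0d XOR d5 = d8
d4 XOR 5d = 89
df XOR 28 = f7
49 XOR c7 = 8e
4e XOR 5f = 11
e8 XOR a0 = 48
3c XOR 02 = 3e
03 XOR 86 = 85
34 XOR 82 = b6
c3 XOR 98 = 5b
db XOR cb = 10
71 XOR 3a = 4b
f2 XOR 2f = dd
80 XOR e8 = 68

d8 89 f7 8e 11 48 3e 85 b6 5b 10 4b dd 68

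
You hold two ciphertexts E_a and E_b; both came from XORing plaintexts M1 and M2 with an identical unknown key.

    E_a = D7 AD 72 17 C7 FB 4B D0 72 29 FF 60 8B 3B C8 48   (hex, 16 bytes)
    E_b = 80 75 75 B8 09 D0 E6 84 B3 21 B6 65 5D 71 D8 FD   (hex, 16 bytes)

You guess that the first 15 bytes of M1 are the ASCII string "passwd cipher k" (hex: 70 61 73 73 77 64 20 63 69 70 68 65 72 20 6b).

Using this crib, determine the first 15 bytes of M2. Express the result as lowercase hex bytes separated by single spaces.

27 b9 74 dc b9 4f 8d 37 a8 78 21 60 a4 6a 7b

First, E_a ⊕ E_b = (M1 ⊕ K) ⊕ (M2 ⊕ K) = M1 ⊕ M2, so the key drops out. Then M2 = (M1 ⊕ M2) ⊕ M1 over the first 15 bytes.
byte 0: (d7 xor 80) xor 70 = 57 xor 70 = 27
byte 1: (ad xor 75) xor 61 = d8 xor 61 = b9
byte 2: (72 xor 75) xor 73 = 07 xor 73 = 74
byte 3: (17 xor b8) xor 73 = af xor 73 = dc
byte 4: (c7 xor 09) xor 77 = ce xor 77 = b9
byte 5: (fb xor d0) xor 64 = 2b xor 64 = 4f
byte 6: (4b xor e6) xor 20 = ad xor 20 = 8d
byte 7: (d0 xor 84) xor 63 = 54 xor 63 = 37
byte 8: (72 xor b3) xor 69 = c1 xor 69 = a8
byte 9: (29 xor 21) xor 70 = 08 xor 70 = 78
byte 10: (ff xor b6) xor 68 = 49 xor 68 = 21
byte 11: (60 xor 65) xor 65 = 05 xor 65 = 60
byte 12: (8b xor 5d) xor 72 = d6 xor 72 = a4
byte 13: (3b xor 71) xor 20 = 4a xor 20 = 6a
byte 14: (c8 xor d8) xor 6b = 10 xor 6b = 7b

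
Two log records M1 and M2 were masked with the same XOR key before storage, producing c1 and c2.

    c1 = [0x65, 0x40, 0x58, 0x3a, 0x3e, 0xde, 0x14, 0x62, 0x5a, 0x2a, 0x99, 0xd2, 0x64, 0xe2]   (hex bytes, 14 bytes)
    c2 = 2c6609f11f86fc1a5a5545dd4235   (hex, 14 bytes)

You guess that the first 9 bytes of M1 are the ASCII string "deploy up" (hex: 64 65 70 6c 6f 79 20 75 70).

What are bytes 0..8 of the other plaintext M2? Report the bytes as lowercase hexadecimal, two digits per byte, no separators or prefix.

2d4321a74e21c80d70

First, c1 ⊕ c2 = (M1 ⊕ K) ⊕ (M2 ⊕ K) = M1 ⊕ M2, so the key drops out. Then M2 = (M1 ⊕ M2) ⊕ M1 over the first 9 bytes.
byte 0: (65 xor 2c) xor 64 = 49 xor 64 = 2d
byte 1: (40 xor 66) xor 65 = 26 xor 65 = 43
byte 2: (58 xor 09) xor 70 = 51 xor 70 = 21
byte 3: (3a xor f1) xor 6c = cb xor 6c = a7
byte 4: (3e xor 1f) xor 6f = 21 xor 6f = 4e
byte 5: (de xor 86) xor 79 = 58 xor 79 = 21
byte 6: (14 xor fc) xor 20 = e8 xor 20 = c8
byte 7: (62 xor 1a) xor 75 = 78 xor 75 = 0d
byte 8: (5a xor 5a) xor 70 = 00 xor 70 = 70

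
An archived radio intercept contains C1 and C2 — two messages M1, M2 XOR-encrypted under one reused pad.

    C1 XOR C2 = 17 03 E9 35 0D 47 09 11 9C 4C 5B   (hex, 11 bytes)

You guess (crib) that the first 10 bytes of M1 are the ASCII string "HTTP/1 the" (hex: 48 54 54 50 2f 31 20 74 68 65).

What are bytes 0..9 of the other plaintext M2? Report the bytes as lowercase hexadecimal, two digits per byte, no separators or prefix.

Since C1 ⊕ C2 = M1 ⊕ M2, XORing with the guessed M1 bytes yields the corresponding M2 bytes: M2 = (C1 ⊕ C2) ⊕ M1.
17 ^ 48 = 5f
03 ^ 54 = 57
e9 ^ 54 = bd
35 ^ 50 = 65
0d ^ 2f = 22
47 ^ 31 = 76
09 ^ 20 = 29
11 ^ 74 = 65
9c ^ 68 = f4
4c ^ 65 = 29

5f57bd6522762965f429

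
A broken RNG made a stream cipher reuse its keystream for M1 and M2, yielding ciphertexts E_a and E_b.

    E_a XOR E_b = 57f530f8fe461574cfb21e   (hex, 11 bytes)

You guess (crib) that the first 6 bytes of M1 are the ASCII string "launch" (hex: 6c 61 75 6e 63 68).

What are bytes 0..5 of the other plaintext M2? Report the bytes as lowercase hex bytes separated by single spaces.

3b 94 45 96 9d 2e

Since E_a ⊕ E_b = M1 ⊕ M2, XORing with the guessed M1 bytes yields the corresponding M2 bytes: M2 = (E_a ⊕ E_b) ⊕ M1.
byte 0: 01010111 xor 01101100 = 00111011
byte 1: 11110101 xor 01100001 = 10010100
byte 2: 00110000 xor 01110101 = 01000101
byte 3: 11111000 xor 01101110 = 10010110
byte 4: 11111110 xor 01100011 = 10011101
byte 5: 01000110 xor 01101000 = 00101110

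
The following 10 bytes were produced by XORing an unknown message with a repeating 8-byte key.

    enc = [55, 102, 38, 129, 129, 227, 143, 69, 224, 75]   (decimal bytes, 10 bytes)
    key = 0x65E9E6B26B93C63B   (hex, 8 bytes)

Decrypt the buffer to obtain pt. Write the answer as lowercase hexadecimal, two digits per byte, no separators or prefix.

The 8-byte key repeats, so the effective keystream is 65 e9 e6 b2 6b 93 c6 3b 65 e9.
byte 0: 37 XOR 65 = 52
byte 1: 66 XOR e9 = 8f
byte 2: 26 XOR e6 = c0
byte 3: 81 XOR b2 = 33
byte 4: 81 XOR 6b = ea
byte 5: e3 XOR 93 = 70
byte 6: 8f XOR c6 = 49
byte 7: 45 XOR 3b = 7e
byte 8: e0 XOR 65 = 85
byte 9: 4b XOR e9 = a2

528fc033ea70497e85a2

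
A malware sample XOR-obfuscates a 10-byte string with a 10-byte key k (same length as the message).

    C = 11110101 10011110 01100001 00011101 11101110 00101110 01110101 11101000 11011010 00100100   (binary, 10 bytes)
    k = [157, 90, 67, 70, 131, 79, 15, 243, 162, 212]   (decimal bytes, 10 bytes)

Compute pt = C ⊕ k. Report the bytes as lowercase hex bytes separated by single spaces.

byte 0: f5 ^ 9d = 68
byte 1: 9e ^ 5a = c4
byte 2: 61 ^ 43 = 22
byte 3: 1d ^ 46 = 5b
byte 4: ee ^ 83 = 6d
byte 5: 2e ^ 4f = 61
byte 6: 75 ^ 0f = 7a
byte 7: e8 ^ f3 = 1b
byte 8: da ^ a2 = 78
byte 9: 24 ^ d4 = f0

68 c4 22 5b 6d 61 7a 1b 78 f0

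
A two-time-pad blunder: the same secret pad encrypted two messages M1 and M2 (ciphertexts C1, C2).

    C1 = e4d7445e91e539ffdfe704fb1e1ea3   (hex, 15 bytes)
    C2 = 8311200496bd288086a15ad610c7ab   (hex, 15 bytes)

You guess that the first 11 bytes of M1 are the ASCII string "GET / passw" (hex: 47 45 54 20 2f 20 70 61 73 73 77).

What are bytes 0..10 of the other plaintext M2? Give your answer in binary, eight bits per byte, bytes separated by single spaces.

00100000 10000011 00110000 01111010 00101000 01111000 01100001 00011110 00101010 00110101 00101001

First, C1 ⊕ C2 = (M1 ⊕ K) ⊕ (M2 ⊕ K) = M1 ⊕ M2, so the key drops out. Then M2 = (M1 ⊕ M2) ⊕ M1 over the first 11 bytes.
byte 0: (e4 xor 83) xor 47 = 67 xor 47 = 20
byte 1: (d7 xor 11) xor 45 = c6 xor 45 = 83
byte 2: (44 xor 20) xor 54 = 64 xor 54 = 30
byte 3: (5e xor 04) xor 20 = 5a xor 20 = 7a
byte 4: (91 xor 96) xor 2f = 07 xor 2f = 28
byte 5: (e5 xor bd) xor 20 = 58 xor 20 = 78
byte 6: (39 xor 28) xor 70 = 11 xor 70 = 61
byte 7: (ff xor 80) xor 61 = 7f xor 61 = 1e
byte 8: (df xor 86) xor 73 = 59 xor 73 = 2a
byte 9: (e7 xor a1) xor 73 = 46 xor 73 = 35
byte 10: (04 xor 5a) xor 77 = 5e xor 77 = 29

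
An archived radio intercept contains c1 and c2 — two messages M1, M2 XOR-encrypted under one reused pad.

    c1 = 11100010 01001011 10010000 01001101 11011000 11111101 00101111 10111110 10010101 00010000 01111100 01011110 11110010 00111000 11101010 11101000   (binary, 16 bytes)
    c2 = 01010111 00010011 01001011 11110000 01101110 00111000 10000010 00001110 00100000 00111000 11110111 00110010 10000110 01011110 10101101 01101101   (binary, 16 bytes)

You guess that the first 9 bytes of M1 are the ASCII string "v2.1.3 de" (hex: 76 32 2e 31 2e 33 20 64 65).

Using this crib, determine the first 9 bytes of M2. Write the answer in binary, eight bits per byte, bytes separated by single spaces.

11000011 01101010 11110101 10001100 10011000 11110110 10001101 11010100 11010000

First, c1 ⊕ c2 = (M1 ⊕ K) ⊕ (M2 ⊕ K) = M1 ⊕ M2, so the key drops out. Then M2 = (M1 ⊕ M2) ⊕ M1 over the first 9 bytes.
byte 0: (e2 ^ 57) ^ 76 = b5 ^ 76 = c3
byte 1: (4b ^ 13) ^ 32 = 58 ^ 32 = 6a
byte 2: (90 ^ 4b) ^ 2e = db ^ 2e = f5
byte 3: (4d ^ f0) ^ 31 = bd ^ 31 = 8c
byte 4: (d8 ^ 6e) ^ 2e = b6 ^ 2e = 98
byte 5: (fd ^ 38) ^ 33 = c5 ^ 33 = f6
byte 6: (2f ^ 82) ^ 20 = ad ^ 20 = 8d
byte 7: (be ^ 0e) ^ 64 = b0 ^ 64 = d4
byte 8: (95 ^ 20) ^ 65 = b5 ^ 65 = d0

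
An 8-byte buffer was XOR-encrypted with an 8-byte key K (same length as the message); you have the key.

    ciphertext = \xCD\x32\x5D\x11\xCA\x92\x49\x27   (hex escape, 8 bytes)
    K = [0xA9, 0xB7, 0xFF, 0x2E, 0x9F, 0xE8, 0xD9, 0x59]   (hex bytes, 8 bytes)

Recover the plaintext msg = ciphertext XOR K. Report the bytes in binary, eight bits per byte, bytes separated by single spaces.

01100100 10000101 10100010 00111111 01010101 01111010 10010000 01111110

11001101 xor 10101001 = 01100100
00110010 xor 10110111 = 10000101
01011101 xor 11111111 = 10100010
00010001 xor 00101110 = 00111111
11001010 xor 10011111 = 01010101
10010010 xor 11101000 = 01111010
01001001 xor 11011001 = 10010000
00100111 xor 01011001 = 01111110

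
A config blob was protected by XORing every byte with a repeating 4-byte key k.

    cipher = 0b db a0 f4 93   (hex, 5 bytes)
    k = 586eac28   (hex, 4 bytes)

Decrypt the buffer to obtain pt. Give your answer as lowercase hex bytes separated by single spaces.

53 b5 0c dc cb

The 4-byte key repeats, so the effective keystream is 58 6e ac 28 58.
byte 0: 0b ⊕ 58 = 53
byte 1: db ⊕ 6e = b5
byte 2: a0 ⊕ ac = 0c
byte 3: f4 ⊕ 28 = dc
byte 4: 93 ⊕ 58 = cb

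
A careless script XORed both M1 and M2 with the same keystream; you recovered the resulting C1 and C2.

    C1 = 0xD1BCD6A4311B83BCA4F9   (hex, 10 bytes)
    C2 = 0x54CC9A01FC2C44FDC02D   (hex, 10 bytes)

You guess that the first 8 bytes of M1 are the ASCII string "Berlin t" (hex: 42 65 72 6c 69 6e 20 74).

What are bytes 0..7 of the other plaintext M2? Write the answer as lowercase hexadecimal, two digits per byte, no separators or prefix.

c7153ec9a459e735

First, C1 ⊕ C2 = (M1 ⊕ K) ⊕ (M2 ⊕ K) = M1 ⊕ M2, so the key drops out. Then M2 = (M1 ⊕ M2) ⊕ M1 over the first 8 bytes.
byte 0: (d1 ^ 54) ^ 42 = 85 ^ 42 = c7
byte 1: (bc ^ cc) ^ 65 = 70 ^ 65 = 15
byte 2: (d6 ^ 9a) ^ 72 = 4c ^ 72 = 3e
byte 3: (a4 ^ 01) ^ 6c = a5 ^ 6c = c9
byte 4: (31 ^ fc) ^ 69 = cd ^ 69 = a4
byte 5: (1b ^ 2c) ^ 6e = 37 ^ 6e = 59
byte 6: (83 ^ 44) ^ 20 = c7 ^ 20 = e7
byte 7: (bc ^ fd) ^ 74 = 41 ^ 74 = 35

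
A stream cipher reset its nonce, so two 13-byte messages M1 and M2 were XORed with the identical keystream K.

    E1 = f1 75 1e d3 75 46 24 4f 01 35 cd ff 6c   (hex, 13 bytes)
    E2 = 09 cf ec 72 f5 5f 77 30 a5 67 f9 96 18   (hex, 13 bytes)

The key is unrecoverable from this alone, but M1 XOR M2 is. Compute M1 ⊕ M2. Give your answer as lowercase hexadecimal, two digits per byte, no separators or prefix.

E1 ⊕ E2 = (M1 ⊕ K) ⊕ (M2 ⊕ K) = M1 ⊕ M2 — the shared key cancels under XOR.
241 xor   9 = 248
117 xor 207 = 186
 30 xor 236 = 242
211 xor 114 = 161
117 xor 245 = 128
 70 xor  95 =  25
 36 xor 119 =  83
 79 xor  48 = 127
  1 xor 165 = 164
 53 xor 103 =  82
205 xor 249 =  52
255 xor 150 = 105
108 xor  24 = 116

f8baf2a18019537fa452346974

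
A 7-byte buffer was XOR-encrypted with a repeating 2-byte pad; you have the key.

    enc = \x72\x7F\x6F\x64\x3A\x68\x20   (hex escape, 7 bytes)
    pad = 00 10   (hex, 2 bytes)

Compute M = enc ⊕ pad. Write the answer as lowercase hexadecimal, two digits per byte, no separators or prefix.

726f6f743a7820

The 2-byte key repeats, so the effective keystream is 00 10 00 10 00 10 00.
byte 0: 72 ⊕ 00 = 72
byte 1: 7f ⊕ 10 = 6f
byte 2: 6f ⊕ 00 = 6f
byte 3: 64 ⊕ 10 = 74
byte 4: 3a ⊕ 00 = 3a
byte 5: 68 ⊕ 10 = 78
byte 6: 20 ⊕ 00 = 20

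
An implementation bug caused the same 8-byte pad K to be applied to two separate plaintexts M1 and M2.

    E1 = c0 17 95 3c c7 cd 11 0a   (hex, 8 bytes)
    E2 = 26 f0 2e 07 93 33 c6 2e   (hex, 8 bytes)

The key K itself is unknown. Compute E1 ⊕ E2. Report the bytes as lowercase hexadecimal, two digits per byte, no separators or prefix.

e6e7bb3b54fed724

E1 ⊕ E2 = (M1 ⊕ K) ⊕ (M2 ⊕ K) = M1 ⊕ M2 — the shared key cancels under XOR.
c0 ^ 26 = e6
17 ^ f0 = e7
95 ^ 2e = bb
3c ^ 07 = 3b
c7 ^ 93 = 54
cd ^ 33 = fe
11 ^ c6 = d7
0a ^ 2e = 24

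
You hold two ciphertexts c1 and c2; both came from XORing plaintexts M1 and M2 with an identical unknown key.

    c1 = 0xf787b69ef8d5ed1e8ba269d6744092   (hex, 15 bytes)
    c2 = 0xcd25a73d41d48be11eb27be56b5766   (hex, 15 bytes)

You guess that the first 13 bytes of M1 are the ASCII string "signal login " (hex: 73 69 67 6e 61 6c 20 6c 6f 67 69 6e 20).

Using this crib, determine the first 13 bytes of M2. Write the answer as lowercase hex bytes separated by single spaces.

First, c1 ⊕ c2 = (M1 ⊕ K) ⊕ (M2 ⊕ K) = M1 ⊕ M2, so the key drops out. Then M2 = (M1 ⊕ M2) ⊕ M1 over the first 13 bytes.
byte 0: (f7 XOR cd) XOR 73 = 3a XOR 73 = 49
byte 1: (87 XOR 25) XOR 69 = a2 XOR 69 = cb
byte 2: (b6 XOR a7) XOR 67 = 11 XOR 67 = 76
byte 3: (9e XOR 3d) XOR 6e = a3 XOR 6e = cd
byte 4: (f8 XOR 41) XOR 61 = b9 XOR 61 = d8
byte 5: (d5 XOR d4) XOR 6c = 01 XOR 6c = 6d
byte 6: (ed XOR 8b) XOR 20 = 66 XOR 20 = 46
byte 7: (1e XOR e1) XOR 6c = ff XOR 6c = 93
byte 8: (8b XOR 1e) XOR 6f = 95 XOR 6f = fa
byte 9: (a2 XOR b2) XOR 67 = 10 XOR 67 = 77
byte 10: (69 XOR 7b) XOR 69 = 12 XOR 69 = 7b
byte 11: (d6 XOR e5) XOR 6e = 33 XOR 6e = 5d
byte 12: (74 XOR 6b) XOR 20 = 1f XOR 20 = 3f

49 cb 76 cd d8 6d 46 93 fa 77 7b 5d 3f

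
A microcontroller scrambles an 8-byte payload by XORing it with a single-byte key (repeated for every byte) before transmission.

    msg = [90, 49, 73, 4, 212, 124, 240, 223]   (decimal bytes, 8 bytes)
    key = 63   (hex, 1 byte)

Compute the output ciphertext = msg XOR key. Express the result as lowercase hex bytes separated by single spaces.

The 1-byte key repeats, so the effective keystream is 63 63 63 63 63 63 63 63.
byte 0:  90 ⊕  99 =  57
byte 1:  49 ⊕  99 =  82
byte 2:  73 ⊕  99 =  42
byte 3:   4 ⊕  99 = 103
byte 4: 212 ⊕  99 = 183
byte 5: 124 ⊕  99 =  31
byte 6: 240 ⊕  99 = 147
byte 7: 223 ⊕  99 = 188

39 52 2a 67 b7 1f 93 bc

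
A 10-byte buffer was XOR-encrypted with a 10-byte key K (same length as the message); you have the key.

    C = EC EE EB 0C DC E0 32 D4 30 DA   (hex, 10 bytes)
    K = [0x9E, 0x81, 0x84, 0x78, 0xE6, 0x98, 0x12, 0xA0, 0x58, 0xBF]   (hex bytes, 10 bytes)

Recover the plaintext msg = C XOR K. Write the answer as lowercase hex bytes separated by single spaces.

11101100 ^ 10011110 = 01110010
11101110 ^ 10000001 = 01101111
11101011 ^ 10000100 = 01101111
00001100 ^ 01111000 = 01110100
11011100 ^ 11100110 = 00111010
11100000 ^ 10011000 = 01111000
00110010 ^ 00010010 = 00100000
11010100 ^ 10100000 = 01110100
00110000 ^ 01011000 = 01101000
11011010 ^ 10111111 = 01100101

72 6f 6f 74 3a 78 20 74 68 65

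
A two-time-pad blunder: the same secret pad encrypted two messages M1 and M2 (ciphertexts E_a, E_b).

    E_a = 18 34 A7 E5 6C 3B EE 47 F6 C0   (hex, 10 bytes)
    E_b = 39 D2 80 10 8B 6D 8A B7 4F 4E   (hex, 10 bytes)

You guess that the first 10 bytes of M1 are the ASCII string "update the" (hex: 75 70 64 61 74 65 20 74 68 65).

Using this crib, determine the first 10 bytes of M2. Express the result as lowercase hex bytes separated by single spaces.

First, E_a ⊕ E_b = (M1 ⊕ K) ⊕ (M2 ⊕ K) = M1 ⊕ M2, so the key drops out. Then M2 = (M1 ⊕ M2) ⊕ M1 over the first 10 bytes.
byte 0: (18 ^ 39) ^ 75 = 21 ^ 75 = 54
byte 1: (34 ^ d2) ^ 70 = e6 ^ 70 = 96
byte 2: (a7 ^ 80) ^ 64 = 27 ^ 64 = 43
byte 3: (e5 ^ 10) ^ 61 = f5 ^ 61 = 94
byte 4: (6c ^ 8b) ^ 74 = e7 ^ 74 = 93
byte 5: (3b ^ 6d) ^ 65 = 56 ^ 65 = 33
byte 6: (ee ^ 8a) ^ 20 = 64 ^ 20 = 44
byte 7: (47 ^ b7) ^ 74 = f0 ^ 74 = 84
byte 8: (f6 ^ 4f) ^ 68 = b9 ^ 68 = d1
byte 9: (c0 ^ 4e) ^ 65 = 8e ^ 65 = eb

54 96 43 94 93 33 44 84 d1 eb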